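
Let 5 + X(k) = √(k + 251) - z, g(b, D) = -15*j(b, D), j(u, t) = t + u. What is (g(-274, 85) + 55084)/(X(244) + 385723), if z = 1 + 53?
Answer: 22337273216/148736720401 - 173757*√55/148736720401 ≈ 0.15017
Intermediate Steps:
g(b, D) = -15*D - 15*b (g(b, D) = -15*(D + b) = -15*D - 15*b)
z = 54
X(k) = -59 + √(251 + k) (X(k) = -5 + (√(k + 251) - 1*54) = -5 + (√(251 + k) - 54) = -5 + (-54 + √(251 + k)) = -59 + √(251 + k))
(g(-274, 85) + 55084)/(X(244) + 385723) = ((-15*85 - 15*(-274)) + 55084)/((-59 + √(251 + 244)) + 385723) = ((-1275 + 4110) + 55084)/((-59 + √495) + 385723) = (2835 + 55084)/((-59 + 3*√55) + 385723) = 57919/(385664 + 3*√55)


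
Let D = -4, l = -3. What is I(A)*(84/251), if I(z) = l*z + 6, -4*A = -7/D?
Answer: 2457/1004 ≈ 2.4472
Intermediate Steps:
A = -7/16 (A = -(-7)/(4*(-4)) = -(-7)*(-1)/(4*4) = -¼*7/4 = -7/16 ≈ -0.43750)
I(z) = 6 - 3*z (I(z) = -3*z + 6 = 6 - 3*z)
I(A)*(84/251) = (6 - 3*(-7/16))*(84/251) = (6 + 21/16)*(84*(1/251)) = (117/16)*(84/251) = 2457/1004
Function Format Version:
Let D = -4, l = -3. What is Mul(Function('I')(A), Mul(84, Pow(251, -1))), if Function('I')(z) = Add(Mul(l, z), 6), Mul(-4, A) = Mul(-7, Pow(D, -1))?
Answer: Rational(2457, 1004) ≈ 2.4472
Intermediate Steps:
A = Rational(-7, 16) (A = Mul(Rational(-1, 4), Mul(-7, Pow(-4, -1))) = Mul(Rational(-1, 4), Mul(-7, Rational(-1, 4))) = Mul(Rational(-1, 4), Rational(7, 4)) = Rational(-7, 16) ≈ -0.43750)
Function('I')(z) = Add(6, Mul(-3, z)) (Function('I')(z) = Add(Mul(-3, z), 6) = Add(6, Mul(-3, z)))
Mul(Function('I')(A), Mul(84, Pow(251, -1))) = Mul(Add(6, Mul(-3, Rational(-7, 16))), Mul(84, Pow(251, -1))) = Mul(Add(6, Rational(21, 16)), Mul(84, Rational(1, 251))) = Mul(Rational(117, 16), Rational(84, 251)) = Rational(2457, 1004)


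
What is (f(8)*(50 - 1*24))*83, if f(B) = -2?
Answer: -4316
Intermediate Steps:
(f(8)*(50 - 1*24))*83 = -2*(50 - 1*24)*83 = -2*(50 - 24)*83 = -2*26*83 = -52*83 = -4316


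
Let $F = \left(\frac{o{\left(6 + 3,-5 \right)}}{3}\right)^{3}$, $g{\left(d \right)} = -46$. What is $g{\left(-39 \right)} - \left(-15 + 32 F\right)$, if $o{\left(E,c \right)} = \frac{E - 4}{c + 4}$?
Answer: $\frac{3163}{27} \approx 117.15$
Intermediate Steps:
$o{\left(E,c \right)} = \frac{-4 + E}{4 + c}$
$F = - \frac{125}{27}$ ($F = \left(\frac{\frac{1}{4 - 5} \left(-4 + \left(6 + 3\right)\right)}{3}\right)^{3} = \left(\frac{-4 + 9}{-1} \cdot \frac{1}{3}\right)^{3} = \left(\left(-1\right) 5 \cdot \frac{1}{3}\right)^{3} = \left(\left(-5\right) \frac{1}{3}\right)^{3} = \left(- \frac{5}{3}\right)^{3} = - \frac{125}{27} \approx -4.6296$)
$g{\left(-39 \right)} - \left(-15 + 32 F\right) = -46 + \left(\left(-32\right) \left(- \frac{125}{27}\right) + 15\right) = -46 + \left(\frac{4000}{27} + 15\right) = -46 + \frac{4405}{27} = \frac{3163}{27}$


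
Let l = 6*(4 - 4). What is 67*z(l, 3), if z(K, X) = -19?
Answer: -1273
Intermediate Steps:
l = 0 (l = 6*0 = 0)
67*z(l, 3) = 67*(-19) = -1273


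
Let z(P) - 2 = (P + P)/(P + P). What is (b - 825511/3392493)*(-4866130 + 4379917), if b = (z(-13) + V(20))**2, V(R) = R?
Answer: -22363345566562/86987 ≈ -2.5709e+8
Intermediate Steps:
z(P) = 3 (z(P) = 2 + (P + P)/(P + P) = 2 + (2*P)/((2*P)) = 2 + (2*P)*(1/(2*P)) = 2 + 1 = 3)
b = 529 (b = (3 + 20)**2 = 23**2 = 529)
(b - 825511/3392493)*(-4866130 + 4379917) = (529 - 825511/3392493)*(-4866130 + 4379917) = (529 - 825511*1/3392493)*(-486213) = (529 - 825511/3392493)*(-486213) = (1793803286/3392493)*(-486213) = -22363345566562/86987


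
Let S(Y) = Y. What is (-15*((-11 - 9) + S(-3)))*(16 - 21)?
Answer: -1725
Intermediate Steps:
(-15*((-11 - 9) + S(-3)))*(16 - 21) = (-15*((-11 - 9) - 3))*(16 - 21) = -15*(-20 - 3)*(-5) = -15*(-23)*(-5) = 345*(-5) = -1725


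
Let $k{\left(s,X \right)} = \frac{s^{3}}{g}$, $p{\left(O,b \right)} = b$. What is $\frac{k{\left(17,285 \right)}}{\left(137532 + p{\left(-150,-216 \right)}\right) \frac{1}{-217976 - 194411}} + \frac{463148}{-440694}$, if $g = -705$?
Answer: $\frac{47113054429793}{2370144877740} \approx 19.878$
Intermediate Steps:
$k{\left(s,X \right)} = - \frac{s^{3}}{705}$ ($k{\left(s,X \right)} = \frac{s^{3}}{-705} = s^{3} \left(- \frac{1}{705}\right) = - \frac{s^{3}}{705}$)
$\frac{k{\left(17,285 \right)}}{\left(137532 + p{\left(-150,-216 \right)}\right) \frac{1}{-217976 - 194411}} + \frac{463148}{-440694} = \frac{\left(- \frac{1}{705}\right) 17^{3}}{\left(137532 - 216\right) \frac{1}{-217976 - 194411}} + \frac{463148}{-440694} = \frac{\left(- \frac{1}{705}\right) 4913}{137316 \frac{1}{-412387}} + 463148 \left(- \frac{1}{440694}\right) = - \frac{4913}{705 \cdot 137316 \left(- \frac{1}{412387}\right)} - \frac{231574}{220347} = - \frac{4913}{705 \left(- \frac{137316}{412387}\right)} - \frac{231574}{220347} = \left(- \frac{4913}{705}\right) \left(- \frac{412387}{137316}\right) - \frac{231574}{220347} = \frac{2026057331}{96807780} - \frac{231574}{220347} = \frac{47113054429793}{2370144877740}$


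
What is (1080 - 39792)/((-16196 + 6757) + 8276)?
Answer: 38712/1163 ≈ 33.286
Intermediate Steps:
(1080 - 39792)/((-16196 + 6757) + 8276) = -38712/(-9439 + 8276) = -38712/(-1163) = -38712*(-1/1163) = 38712/1163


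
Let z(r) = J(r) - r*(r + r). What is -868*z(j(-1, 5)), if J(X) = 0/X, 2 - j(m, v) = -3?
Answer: 43400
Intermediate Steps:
j(m, v) = 5 (j(m, v) = 2 - 1*(-3) = 2 + 3 = 5)
J(X) = 0
z(r) = -2*r² (z(r) = 0 - r*(r + r) = 0 - r*2*r = 0 - 2*r² = -2*r²)
-868*z(j(-1, 5)) = -(-1736)*5² = -(-1736)*25 = -868*(-50) = 43400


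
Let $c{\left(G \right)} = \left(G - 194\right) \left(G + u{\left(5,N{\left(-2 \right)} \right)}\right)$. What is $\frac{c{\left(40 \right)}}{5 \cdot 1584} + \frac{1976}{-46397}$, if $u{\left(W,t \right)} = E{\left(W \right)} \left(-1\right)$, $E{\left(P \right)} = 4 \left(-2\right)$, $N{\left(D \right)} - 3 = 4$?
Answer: $- \frac{52246}{53535} \approx -0.97592$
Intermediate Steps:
$N{\left(D \right)} = 7$ ($N{\left(D \right)} = 3 + 4 = 7$)
$E{\left(P \right)} = -8$
$u{\left(W,t \right)} = 8$ ($u{\left(W,t \right)} = \left(-8\right) \left(-1\right) = 8$)
$c{\left(G \right)} = \left(-194 + G\right) \left(8 + G\right)$ ($c{\left(G \right)} = \left(G - 194\right) \left(G + 8\right) = \left(-194 + G\right) \left(8 + G\right)$)
$\frac{c{\left(40 \right)}}{5 \cdot 1584} + \frac{1976}{-46397} = \frac{-1552 + 40^{2} - 7440}{5 \cdot 1584} + \frac{1976}{-46397} = \frac{-1552 + 1600 - 7440}{7920} + 1976 \left(- \frac{1}{46397}\right) = \left(-7392\right) \frac{1}{7920} - \frac{152}{3569} = - \frac{14}{15} - \frac{152}{3569} = - \frac{52246}{53535}$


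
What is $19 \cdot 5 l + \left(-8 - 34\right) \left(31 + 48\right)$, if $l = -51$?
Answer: $-8163$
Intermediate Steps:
$19 \cdot 5 l + \left(-8 - 34\right) \left(31 + 48\right) = 19 \cdot 5 \left(-51\right) + \left(-8 - 34\right) \left(31 + 48\right) = 95 \left(-51\right) - 3318 = -4845 - 3318 = -8163$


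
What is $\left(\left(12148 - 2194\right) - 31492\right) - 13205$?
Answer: $-34743$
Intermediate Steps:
$\left(\left(12148 - 2194\right) - 31492\right) - 13205 = \left(9954 - 31492\right) - 13205 = -21538 - 13205 = -34743$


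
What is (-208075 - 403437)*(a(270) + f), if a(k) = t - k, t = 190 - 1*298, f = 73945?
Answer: -44987103304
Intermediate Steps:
t = -108 (t = 190 - 298 = -108)
a(k) = -108 - k
(-208075 - 403437)*(a(270) + f) = (-208075 - 403437)*((-108 - 1*270) + 73945) = -611512*((-108 - 270) + 73945) = -611512*(-378 + 73945) = -611512*73567 = -44987103304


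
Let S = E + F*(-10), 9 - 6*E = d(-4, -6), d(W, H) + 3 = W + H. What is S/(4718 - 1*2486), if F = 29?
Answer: -859/6696 ≈ -0.12829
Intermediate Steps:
d(W, H) = -3 + H + W (d(W, H) = -3 + (W + H) = -3 + (H + W) = -3 + H + W)
E = 11/3 (E = 3/2 - (-3 - 6 - 4)/6 = 3/2 - ⅙*(-13) = 3/2 + 13/6 = 11/3 ≈ 3.6667)
S = -859/3 (S = 11/3 + 29*(-10) = 11/3 - 290 = -859/3 ≈ -286.33)
S/(4718 - 1*2486) = -859/(3*(4718 - 1*2486)) = -859/(3*(4718 - 2486)) = -859/3/2232 = -859/3*1/2232 = -859/6696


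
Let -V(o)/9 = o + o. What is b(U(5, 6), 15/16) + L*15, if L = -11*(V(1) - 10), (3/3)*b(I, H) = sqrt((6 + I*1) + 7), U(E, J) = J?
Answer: 4620 + sqrt(19) ≈ 4624.4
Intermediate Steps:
V(o) = -18*o (V(o) = -9*(o + o) = -18*o)
b(I, H) = sqrt(13 + I) (b(I, H) = sqrt((6 + I*1) + 7) = sqrt((6 + I) + 7) = sqrt(13 + I))
L = 308 (L = -11*(-18*1 - 10) = -11*(-18 - 10) = -11*(-28) = 308)
b(U(5, 6), 15/16) + L*15 = sqrt(13 + 6) + 308*15 = sqrt(19) + 4620 = 4620 + sqrt(19)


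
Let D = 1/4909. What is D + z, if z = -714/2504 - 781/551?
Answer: -5765023919/3386483468 ≈ -1.7024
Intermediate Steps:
D = 1/4909 ≈ 0.00020371
z = -1174519/689852 (z = -714*1/2504 - 781*1/551 = -357/1252 - 781/551 = -1174519/689852 ≈ -1.7026)
D + z = 1/4909 - 1174519/689852 = -5765023919/3386483468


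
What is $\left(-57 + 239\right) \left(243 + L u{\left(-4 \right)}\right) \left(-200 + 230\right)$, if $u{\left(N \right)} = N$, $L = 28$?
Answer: $715260$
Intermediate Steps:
$\left(-57 + 239\right) \left(243 + L u{\left(-4 \right)}\right) \left(-200 + 230\right) = \left(-57 + 239\right) \left(243 + 28 \left(-4\right)\right) \left(-200 + 230\right) = 182 \left(243 - 112\right) 30 = 182 \cdot 131 \cdot 30 = 182 \cdot 3930 = 715260$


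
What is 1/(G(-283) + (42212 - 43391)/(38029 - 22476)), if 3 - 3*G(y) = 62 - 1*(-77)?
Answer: -46659/2118745 ≈ -0.022022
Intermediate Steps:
G(y) = -136/3 (G(y) = 1 - (62 - 1*(-77))/3 = 1 - (62 + 77)/3 = 1 - ⅓*139 = 1 - 139/3 = -136/3)
1/(G(-283) + (42212 - 43391)/(38029 - 22476)) = 1/(-136/3 + (42212 - 43391)/(38029 - 22476)) = 1/(-136/3 - 1179/15553) = 1/(-2118745/46659) = -46659/2118745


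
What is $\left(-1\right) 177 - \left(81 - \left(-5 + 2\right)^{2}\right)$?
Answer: $-249$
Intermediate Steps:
$\left(-1\right) 177 - \left(81 - \left(-5 + 2\right)^{2}\right) = -177 - \left(81 - 9\right) = -177 + \left(\left(9 - 80\right) - 1\right) = -177 - 72 = -249$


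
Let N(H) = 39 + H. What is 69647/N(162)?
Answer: 69647/201 ≈ 346.50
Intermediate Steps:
69647/N(162) = 69647/(39 + 162) = 69647/201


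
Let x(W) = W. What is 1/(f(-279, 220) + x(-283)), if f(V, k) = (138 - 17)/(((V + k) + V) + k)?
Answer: -118/33515 ≈ -0.0035208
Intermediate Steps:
f(V, k) = 121/(2*V + 2*k) (f(V, k) = 121/((k + 2*V) + k) = 121/(2*V + 2*k))
1/(f(-279, 220) + x(-283)) = 1/(121/(2*(-279 + 220)) - 283) = 1/((121/2)/(-59) - 283) = 1/((121/2)*(-1/59) - 283) = 1/(-121/118 - 283) = 1/(-33515/118) = -118/33515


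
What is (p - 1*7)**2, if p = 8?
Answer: 1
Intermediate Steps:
(p - 1*7)**2 = (8 - 1*7)**2 = (8 - 7)**2 = 1**2 = 1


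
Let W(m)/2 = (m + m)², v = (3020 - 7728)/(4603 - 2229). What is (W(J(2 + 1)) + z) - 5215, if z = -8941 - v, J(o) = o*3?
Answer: -16031642/1187 ≈ -13506.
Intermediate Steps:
J(o) = 3*o
v = -2354/1187 (v = -4708/2374 = -4708*1/2374 = -2354/1187 ≈ -1.9832)
z = -10610613/1187 (z = -8941 - 1*(-2354/1187) = -8941 + 2354/1187 = -10610613/1187 ≈ -8939.0)
W(m) = 8*m² (W(m) = 2*(m + m)² = 2*(2*m)² = 2*(4*m²) = 8*m²)
(W(J(2 + 1)) + z) - 5215 = (8*(3*(2 + 1))² - 10610613/1187) - 5215 = (8*(3*3)² - 10610613/1187) - 5215 = (8*9² - 10610613/1187) - 5215 = (8*81 - 10610613/1187) - 5215 = (648 - 10610613/1187) - 5215 = -9841437/1187 - 5215 = -16031642/1187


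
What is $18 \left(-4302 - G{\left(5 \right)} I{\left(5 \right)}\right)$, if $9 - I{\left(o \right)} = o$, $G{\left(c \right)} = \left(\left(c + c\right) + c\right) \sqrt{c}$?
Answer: $-77436 - 1080 \sqrt{5} \approx -79851.0$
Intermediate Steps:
$G{\left(c \right)} = 3 c^{\frac{3}{2}}$ ($G{\left(c \right)} = \left(2 c + c\right) \sqrt{c} = 3 c \sqrt{c} = 3 c^{\frac{3}{2}}$)
$I{\left(o \right)} = 9 - o$
$18 \left(-4302 - G{\left(5 \right)} I{\left(5 \right)}\right) = 18 \left(-4302 - 3 \cdot 5^{\frac{3}{2}} \left(9 - 5\right)\right) = 18 \left(-4302 - 3 \cdot 5 \sqrt{5} \left(9 - 5\right)\right) = 18 \left(-4302 - 15 \sqrt{5} \cdot 4\right) = 18 \left(-4302 - 60 \sqrt{5}\right) = -77436 - 1080 \sqrt{5}$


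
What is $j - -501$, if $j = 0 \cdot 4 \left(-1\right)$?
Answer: $501$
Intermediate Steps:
$j = 0$ ($j = 0 \left(-1\right) = 0$)
$j - -501 = 0 - -501 = 0 + 501 = 501$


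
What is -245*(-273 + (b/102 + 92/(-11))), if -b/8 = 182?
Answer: 40633985/561 ≈ 72431.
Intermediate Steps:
b = -1456 (b = -8*182 = -1456)
-245*(-273 + (b/102 + 92/(-11))) = -245*(-273 + (-1456/102 + 92/(-11))) = -245*(-273 + (-1456*1/102 + 92*(-1/11))) = -245*(-273 + (-728/51 - 92/11)) = -245*(-273 - 12700/561) = -245*(-165853/561) = 40633985/561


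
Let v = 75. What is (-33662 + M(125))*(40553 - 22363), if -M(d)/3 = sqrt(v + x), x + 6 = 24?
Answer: -612311780 - 54570*sqrt(93) ≈ -6.1284e+8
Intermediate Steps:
x = 18 (x = -6 + 24 = 18)
M(d) = -3*sqrt(93) (M(d) = -3*sqrt(75 + 18) = -3*sqrt(93))
(-33662 + M(125))*(40553 - 22363) = (-33662 - 3*sqrt(93))*(40553 - 22363) = (-33662 - 3*sqrt(93))*18190 = -612311780 - 54570*sqrt(93)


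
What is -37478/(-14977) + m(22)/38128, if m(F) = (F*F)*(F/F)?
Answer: 359052513/142760764 ≈ 2.5151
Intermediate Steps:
m(F) = F² (m(F) = F²*1 = F²)
-37478/(-14977) + m(22)/38128 = -37478/(-14977) + 22²/38128 = -37478*(-1/14977) + 484*(1/38128) = 37478/14977 + 121/9532 = 359052513/142760764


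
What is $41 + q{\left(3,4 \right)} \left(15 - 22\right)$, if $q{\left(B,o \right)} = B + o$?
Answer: $-8$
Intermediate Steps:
$41 + q{\left(3,4 \right)} \left(15 - 22\right) = 41 + \left(3 + 4\right) \left(15 - 22\right) = 41 + 7 \left(-7\right) = 41 - 49 = -8$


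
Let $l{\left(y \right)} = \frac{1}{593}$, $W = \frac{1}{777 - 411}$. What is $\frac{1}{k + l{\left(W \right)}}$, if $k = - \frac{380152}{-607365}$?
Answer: $\frac{360167445}{226037501} \approx 1.5934$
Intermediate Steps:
$W = \frac{1}{366} \approx 0.0027322$
$l{\left(y \right)} = \frac{1}{593}$
$k = \frac{380152}{607365}$ ($k = \left(-380152\right) \left(- \frac{1}{607365}\right) = \frac{380152}{607365} \approx 0.6259$)
$\frac{1}{k + l{\left(W \right)}} = \frac{1}{\frac{380152}{607365} + \frac{1}{593}} = \frac{1}{\frac{226037501}{360167445}} = \frac{360167445}{226037501}$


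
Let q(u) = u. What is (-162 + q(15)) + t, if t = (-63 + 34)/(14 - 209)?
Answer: -28636/195 ≈ -146.85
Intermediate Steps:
t = 29/195 (t = -29/(-195) = -29*(-1/195) = 29/195 ≈ 0.14872)
(-162 + q(15)) + t = (-162 + 15) + 29/195 = -147 + 29/195 = -28636/195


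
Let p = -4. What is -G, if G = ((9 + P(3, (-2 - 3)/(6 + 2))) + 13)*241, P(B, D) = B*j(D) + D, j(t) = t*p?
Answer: -55671/8 ≈ -6958.9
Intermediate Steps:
j(t) = -4*t (j(t) = t*(-4) = -4*t)
P(B, D) = D - 4*B*D (P(B, D) = B*(-4*D) + D = -4*B*D + D = D - 4*B*D)
G = 55671/8 (G = ((9 + ((-2 - 3)/(6 + 2))*(1 - 4*3)) + 13)*241 = ((9 + (-5/8)*(1 - 12)) + 13)*241 = ((9 - 5*1/8*(-11)) + 13)*241 = ((9 - 5/8*(-11)) + 13)*241 = ((9 + 55/8) + 13)*241 = (127/8 + 13)*241 = (231/8)*241 = 55671/8 ≈ 6958.9)
-G = -1*55671/8 = -55671/8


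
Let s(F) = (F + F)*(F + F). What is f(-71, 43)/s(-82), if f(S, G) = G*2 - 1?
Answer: 85/26896 ≈ 0.0031603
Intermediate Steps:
f(S, G) = -1 + 2*G (f(S, G) = 2*G - 1 = -1 + 2*G)
s(F) = 4*F² (s(F) = (2*F)*(2*F) = 4*F²)
f(-71, 43)/s(-82) = (-1 + 2*43)/((4*(-82)²)) = (-1 + 86)/((4*6724)) = 85/26896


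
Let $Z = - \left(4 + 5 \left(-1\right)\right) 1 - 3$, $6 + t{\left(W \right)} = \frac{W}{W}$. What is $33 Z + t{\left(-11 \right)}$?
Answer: $-71$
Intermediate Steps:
$t{\left(W \right)} = -5$ ($t{\left(W \right)} = -6 + \frac{W}{W} = -6 + 1 = -5$)
$Z = -2$ ($Z = - \left(4 - 5\right) 1 - 3 = - \left(-1\right) 1 - 3 = \left(-1\right) \left(-1\right) - 3 = 1 - 3 = -2$)
$33 Z + t{\left(-11 \right)} = 33 \left(-2\right) - 5 = -66 - 5 = -71$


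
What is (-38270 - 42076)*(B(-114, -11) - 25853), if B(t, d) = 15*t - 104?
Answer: 2222932782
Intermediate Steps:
B(t, d) = -104 + 15*t
(-38270 - 42076)*(B(-114, -11) - 25853) = (-38270 - 42076)*((-104 + 15*(-114)) - 25853) = -80346*((-104 - 1710) - 25853) = -80346*(-1814 - 25853) = -80346*(-27667) = 2222932782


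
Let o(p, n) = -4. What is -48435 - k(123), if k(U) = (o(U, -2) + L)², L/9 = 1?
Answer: -48460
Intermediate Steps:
L = 9 (L = 9*1 = 9)
k(U) = 25 (k(U) = (-4 + 9)² = 5² = 25)
-48435 - k(123) = -48435 - 1*25 = -48435 - 25 = -48460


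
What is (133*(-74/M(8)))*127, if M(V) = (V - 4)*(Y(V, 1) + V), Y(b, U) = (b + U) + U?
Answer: -624967/36 ≈ -17360.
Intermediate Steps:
Y(b, U) = b + 2*U (Y(b, U) = (U + b) + U = b + 2*U)
M(V) = (-4 + V)*(2 + 2*V) (M(V) = (V - 4)*((V + 2*1) + V) = (-4 + V)*((V + 2) + V) = (-4 + V)*((2 + V) + V) = (-4 + V)*(2 + 2*V))
(133*(-74/M(8)))*127 = (133*(-74/(-8 - 6*8 + 2*8²)))*127 = (133*(-74/(-8 - 48 + 2*64)))*127 = (133*(-74/(-8 - 48 + 128)))*127 = (133*(-74/72))*127 = (133*(-74*1/72))*127 = (133*(-37/36))*127 = -4921/36*127 = -624967/36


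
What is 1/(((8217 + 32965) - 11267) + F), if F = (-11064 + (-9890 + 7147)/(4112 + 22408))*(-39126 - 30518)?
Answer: 510/392994950531 ≈ 1.2977e-9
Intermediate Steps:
F = 392979693881/510 (F = (-11064 - 2743/26520)*(-69644) = (-11064 - 2743*1/26520)*(-69644) = (-11064 - 211/2040)*(-69644) = -22570771/2040*(-69644) = 392979693881/510 ≈ 7.7055e+8)
1/(((8217 + 32965) - 11267) + F) = 1/(((8217 + 32965) - 11267) + 392979693881/510) = 1/((41182 - 11267) + 392979693881/510) = 1/(29915 + 392979693881/510) = 1/(392994950531/510) = 510/392994950531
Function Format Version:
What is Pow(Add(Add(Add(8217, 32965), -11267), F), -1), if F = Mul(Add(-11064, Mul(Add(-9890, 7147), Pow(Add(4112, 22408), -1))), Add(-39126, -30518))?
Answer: Rational(510, 392994950531) ≈ 1.2977e-9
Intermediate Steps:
F = Rational(392979693881, 510) (F = Mul(Add(-11064, Mul(-2743, Pow(26520, -1))), -69644) = Mul(Add(-11064, Mul(-2743, Rational(1, 26520))), -69644) = Mul(Add(-11064, Rational(-211, 2040)), -69644) = Mul(Rational(-22570771, 2040), -69644) = Rational(392979693881, 510) ≈ 7.7055e+8)
Pow(Add(Add(Add(8217, 32965), -11267), F), -1) = Pow(Add(Add(Add(8217, 32965), -11267), Rational(392979693881, 510)), -1) = Pow(Add(Add(41182, -11267), Rational(392979693881, 510)), -1) = Pow(Add(29915, Rational(392979693881, 510)), -1) = Pow(Rational(392994950531, 510), -1) = Rational(510, 392994950531)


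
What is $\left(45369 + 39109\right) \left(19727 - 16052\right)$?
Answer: $310456650$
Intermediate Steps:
$\left(45369 + 39109\right) \left(19727 - 16052\right) = 84478 \cdot 3675 = 310456650$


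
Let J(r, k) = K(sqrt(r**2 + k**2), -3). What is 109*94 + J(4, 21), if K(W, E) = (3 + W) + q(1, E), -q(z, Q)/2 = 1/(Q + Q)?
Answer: 30748/3 + sqrt(457) ≈ 10271.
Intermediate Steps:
q(z, Q) = -1/Q (q(z, Q) = -2/(Q + Q) = -2*1/(2*Q) = -1/Q)
K(W, E) = 3 + W - 1/E (K(W, E) = (3 + W) - 1/E = 3 + W - 1/E)
J(r, k) = 10/3 + sqrt(k**2 + r**2) (J(r, k) = 3 + sqrt(r**2 + k**2) - 1/(-3) = 3 + sqrt(k**2 + r**2) - 1*(-1/3) = 3 + sqrt(k**2 + r**2) + 1/3 = 10/3 + sqrt(k**2 + r**2))
109*94 + J(4, 21) = 109*94 + (10/3 + sqrt(21**2 + 4**2)) = 10246 + (10/3 + sqrt(441 + 16)) = 10246 + (10/3 + sqrt(457)) = 30748/3 + sqrt(457)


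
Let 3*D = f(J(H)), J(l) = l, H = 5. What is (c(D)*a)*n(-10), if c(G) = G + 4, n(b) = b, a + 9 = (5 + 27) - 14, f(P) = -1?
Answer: -330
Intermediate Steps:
a = 9 (a = -9 + ((5 + 27) - 14) = -9 + (32 - 14) = -9 + 18 = 9)
D = -⅓ (D = (⅓)*(-1) = -⅓ ≈ -0.33333)
c(G) = 4 + G
(c(D)*a)*n(-10) = ((4 - ⅓)*9)*(-10) = ((11/3)*9)*(-10) = 33*(-10) = -330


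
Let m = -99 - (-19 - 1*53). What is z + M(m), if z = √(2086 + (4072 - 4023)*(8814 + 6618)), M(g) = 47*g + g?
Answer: -1296 + √758254 ≈ -425.22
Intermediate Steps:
m = -27 (m = -99 - (-19 - 53) = -99 - 1*(-72) = -99 + 72 = -27)
M(g) = 48*g
z = √758254 (z = √(2086 + 49*15432) = √(2086 + 756168) = √758254 ≈ 870.78)
z + M(m) = √758254 + 48*(-27) = √758254 - 1296 = -1296 + √758254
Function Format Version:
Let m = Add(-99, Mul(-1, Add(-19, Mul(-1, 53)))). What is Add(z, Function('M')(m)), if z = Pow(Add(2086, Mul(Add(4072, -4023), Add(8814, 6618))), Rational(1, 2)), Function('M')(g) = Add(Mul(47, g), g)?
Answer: Add(-1296, Pow(758254, Rational(1, 2))) ≈ -425.22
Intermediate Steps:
m = -27 (m = Add(-99, Mul(-1, Add(-19, -53))) = Add(-99, Mul(-1, -72)) = Add(-99, 72) = -27)
Function('M')(g) = Mul(48, g)
z = Pow(758254, Rational(1, 2)) (z = Pow(Add(2086, Mul(49, 15432)), Rational(1, 2)) = Pow(Add(2086, 756168), Rational(1, 2)) = Pow(758254, Rational(1, 2)) ≈ 870.78)
Add(z, Function('M')(m)) = Add(Pow(758254, Rational(1, 2)), Mul(48, -27)) = Add(Pow(758254, Rational(1, 2)), -1296) = Add(-1296, Pow(758254, Rational(1, 2)))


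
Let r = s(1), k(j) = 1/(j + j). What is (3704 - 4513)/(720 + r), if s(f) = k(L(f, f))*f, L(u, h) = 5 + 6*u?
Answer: -17798/15841 ≈ -1.1235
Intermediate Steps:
k(j) = 1/(2*j)
s(f) = f/(2*(5 + 6*f)) (s(f) = (1/(2*(5 + 6*f)))*f = f/(2*(5 + 6*f)))
r = 1/22 (r = (½)*1/(5 + 6*1) = (½)*1/(5 + 6) = (½)*1/11 = (½)*1*(1/11) = 1/22 ≈ 0.045455)
(3704 - 4513)/(720 + r) = (3704 - 4513)/(720 + 1/22) = -809/15841/22 = -809*22/15841 = -17798/15841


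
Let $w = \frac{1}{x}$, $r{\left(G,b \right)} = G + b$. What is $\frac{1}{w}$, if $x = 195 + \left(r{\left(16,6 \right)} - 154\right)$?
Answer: $63$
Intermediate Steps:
$x = 63$ ($x = 195 + \left(\left(16 + 6\right) - 154\right) = 195 + \left(22 - 154\right) = 195 - 132 = 63$)
$w = \frac{1}{63} \approx 0.015873$
$\frac{1}{w} = \frac{1}{\frac{1}{63}} = 63$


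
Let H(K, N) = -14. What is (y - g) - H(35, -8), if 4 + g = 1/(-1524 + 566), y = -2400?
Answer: -2281955/958 ≈ -2382.0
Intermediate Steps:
g = -3833/958 (g = -4 + 1/(-1524 + 566) = -4 + 1/(-958) = -4 - 1/958 = -3833/958 ≈ -4.0010)
(y - g) - H(35, -8) = (-2400 - 1*(-3833/958)) - 1*(-14) = (-2400 + 3833/958) + 14 = -2295367/958 + 14 = -2281955/958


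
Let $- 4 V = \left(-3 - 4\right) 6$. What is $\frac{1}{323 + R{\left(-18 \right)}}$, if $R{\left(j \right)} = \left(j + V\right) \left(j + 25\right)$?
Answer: $\frac{2}{541} \approx 0.0036969$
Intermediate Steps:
$V = \frac{21}{2}$ ($V = - \frac{\left(-3 - 4\right) 6}{4} = - \frac{\left(-7\right) 6}{4} = \left(- \frac{1}{4}\right) \left(-42\right) = \frac{21}{2} \approx 10.5$)
$R{\left(j \right)} = \left(25 + j\right) \left(\frac{21}{2} + j\right)$ ($R{\left(j \right)} = \left(j + \frac{21}{2}\right) \left(j + 25\right) = \left(\frac{21}{2} + j\right) \left(25 + j\right) = \left(25 + j\right) \left(\frac{21}{2} + j\right)$)
$\frac{1}{323 + R{\left(-18 \right)}} = \frac{1}{323 + \left(\frac{525}{2} + \left(-18\right)^{2} + \frac{71}{2} \left(-18\right)\right)} = \frac{1}{323 + \left(\frac{525}{2} + 324 - 639\right)} = \frac{1}{323 - \frac{105}{2}} = \frac{1}{\frac{541}{2}} = \frac{2}{541}$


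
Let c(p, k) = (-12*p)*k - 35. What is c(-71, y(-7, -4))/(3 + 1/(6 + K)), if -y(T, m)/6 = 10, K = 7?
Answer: -133003/8 ≈ -16625.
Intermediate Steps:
y(T, m) = -60 (y(T, m) = -6*10 = -60)
c(p, k) = -35 - 12*k*p (c(p, k) = -12*k*p - 35 = -35 - 12*k*p)
c(-71, y(-7, -4))/(3 + 1/(6 + K)) = (-35 - 12*(-60)*(-71))/(3 + 1/(6 + 7)) = (-35 - 51120)/(3 + 1/13) = -51155/(3 + 1/13) = -51155/(40/13) = (13/40)*(-51155) = -133003/8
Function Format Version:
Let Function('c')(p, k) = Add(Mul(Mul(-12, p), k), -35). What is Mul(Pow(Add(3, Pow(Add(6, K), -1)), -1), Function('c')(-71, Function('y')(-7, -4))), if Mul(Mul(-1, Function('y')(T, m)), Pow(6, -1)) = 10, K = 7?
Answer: Rational(-133003, 8) ≈ -16625.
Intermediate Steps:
Function('y')(T, m) = -60 (Function('y')(T, m) = Mul(-6, 10) = -60)
Function('c')(p, k) = Add(-35, Mul(-12, k, p)) (Function('c')(p, k) = Add(Mul(-12, k, p), -35) = Add(-35, Mul(-12, k, p)))
Mul(Pow(Add(3, Pow(Add(6, K), -1)), -1), Function('c')(-71, Function('y')(-7, -4))) = Mul(Pow(Add(3, Pow(Add(6, 7), -1)), -1), Add(-35, Mul(-12, -60, -71))) = Mul(Pow(Add(3, Pow(13, -1)), -1), Add(-35, -51120)) = Mul(Pow(Add(3, Rational(1, 13)), -1), -51155) = Mul(Pow(Rational(40, 13), -1), -51155) = Mul(Rational(13, 40), -51155) = Rational(-133003, 8)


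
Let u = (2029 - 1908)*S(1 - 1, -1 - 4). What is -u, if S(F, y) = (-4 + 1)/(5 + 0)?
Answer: 363/5 ≈ 72.600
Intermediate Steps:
S(F, y) = -3/5
u = -363/5 (u = (2029 - 1908)*(-3/5) = 121*(-3/5) = -363/5 ≈ -72.600)
-u = -1*(-363/5) = 363/5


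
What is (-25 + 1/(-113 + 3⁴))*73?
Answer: -58473/32 ≈ -1827.3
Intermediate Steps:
(-25 + 1/(-113 + 3⁴))*73 = (-25 + 1/(-113 + 81))*73 = (-25 + 1/(-32))*73 = (-25 - 1/32)*73 = -801/32*73 = -58473/32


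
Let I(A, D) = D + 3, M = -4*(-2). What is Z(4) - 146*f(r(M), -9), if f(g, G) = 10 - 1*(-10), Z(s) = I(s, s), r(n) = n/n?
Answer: -2913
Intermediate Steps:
M = 8
r(n) = 1
I(A, D) = 3 + D
Z(s) = 3 + s
f(g, G) = 20 (f(g, G) = 10 + 10 = 20)
Z(4) - 146*f(r(M), -9) = (3 + 4) - 146*20 = 7 - 2920 = -2913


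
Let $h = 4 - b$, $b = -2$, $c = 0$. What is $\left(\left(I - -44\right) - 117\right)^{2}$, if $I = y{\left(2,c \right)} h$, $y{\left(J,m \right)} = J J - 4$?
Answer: $5329$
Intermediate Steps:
$y{\left(J,m \right)} = -4 + J^{2}$ ($y{\left(J,m \right)} = J^{2} - 4 = -4 + J^{2}$)
$h = 6$ ($h = 4 - -2 = 4 + 2 = 6$)
$I = 0$ ($I = \left(-4 + 2^{2}\right) 6 = \left(-4 + 4\right) 6 = 0 \cdot 6 = 0$)
$\left(\left(I - -44\right) - 117\right)^{2} = \left(\left(0 - -44\right) - 117\right)^{2} = \left(\left(0 + 44\right) - 117\right)^{2} = \left(44 - 117\right)^{2} = \left(-73\right)^{2} = 5329$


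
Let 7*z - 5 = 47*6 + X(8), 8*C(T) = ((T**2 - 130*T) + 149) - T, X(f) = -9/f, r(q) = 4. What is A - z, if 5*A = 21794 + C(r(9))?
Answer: 301629/70 ≈ 4309.0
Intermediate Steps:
C(T) = 149/8 - 131*T/8 + T**2/8 (C(T) = (((T**2 - 130*T) + 149) - T)/8 = ((149 + T**2 - 130*T) - T)/8 = (149 + T**2 - 131*T)/8 = 149/8 - 131*T/8 + T**2/8)
A = 173993/40 (A = (21794 + (149/8 - 131/8*4 + (1/8)*4**2))/5 = (21794 + (149/8 - 131/2 + (1/8)*16))/5 = (21794 + (149/8 - 131/2 + 2))/5 = (21794 - 359/8)/5 = (1/5)*(173993/8) = 173993/40 ≈ 4349.8)
z = 2287/56 (z = 5/7 + (47*6 - 9/8)/7 = 5/7 + (282 - 9*1/8)/7 = 5/7 + (282 - 9/8)/7 = 5/7 + (1/7)*(2247/8) = 5/7 + 321/8 = 2287/56 ≈ 40.839)
A - z = 173993/40 - 1*2287/56 = 173993/40 - 2287/56 = 301629/70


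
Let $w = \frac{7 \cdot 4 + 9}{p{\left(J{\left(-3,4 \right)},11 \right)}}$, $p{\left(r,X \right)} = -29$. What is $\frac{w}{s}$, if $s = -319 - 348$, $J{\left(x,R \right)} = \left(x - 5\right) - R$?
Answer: $\frac{37}{19343} \approx 0.0019128$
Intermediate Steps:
$J{\left(x,R \right)} = -5 + x - R$ ($J{\left(x,R \right)} = \left(-5 + x\right) - R = -5 + x - R$)
$s = -667$ ($s = -319 - 348 = -667$)
$w = - \frac{37}{29}$ ($w = \frac{7 \cdot 4 + 9}{-29} = \left(28 + 9\right) \left(- \frac{1}{29}\right) = 37 \left(- \frac{1}{29}\right) = - \frac{37}{29} \approx -1.2759$)
$\frac{w}{s} = - \frac{37}{29 \left(-667\right)} = \left(- \frac{37}{29}\right) \left(- \frac{1}{667}\right) = \frac{37}{19343}$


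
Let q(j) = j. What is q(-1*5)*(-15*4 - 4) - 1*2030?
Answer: -1710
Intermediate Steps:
q(-1*5)*(-15*4 - 4) - 1*2030 = (-1*5)*(-15*4 - 4) - 1*2030 = -5*(-60 - 4) - 2030 = -5*(-64) - 2030 = 320 - 2030 = -1710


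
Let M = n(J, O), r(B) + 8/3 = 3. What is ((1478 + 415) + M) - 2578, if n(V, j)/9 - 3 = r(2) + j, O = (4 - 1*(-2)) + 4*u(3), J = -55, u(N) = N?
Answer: -493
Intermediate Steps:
r(B) = 1/3 (r(B) = -8/3 + 3 = 1/3)
O = 18 (O = (4 - 1*(-2)) + 4*3 = (4 + 2) + 12 = 6 + 12 = 18)
n(V, j) = 30 + 9*j (n(V, j) = 27 + 9*(1/3 + j) = 27 + (3 + 9*j) = 30 + 9*j)
M = 192 (M = 30 + 9*18 = 30 + 162 = 192)
((1478 + 415) + M) - 2578 = ((1478 + 415) + 192) - 2578 = (1893 + 192) - 2578 = 2085 - 2578 = -493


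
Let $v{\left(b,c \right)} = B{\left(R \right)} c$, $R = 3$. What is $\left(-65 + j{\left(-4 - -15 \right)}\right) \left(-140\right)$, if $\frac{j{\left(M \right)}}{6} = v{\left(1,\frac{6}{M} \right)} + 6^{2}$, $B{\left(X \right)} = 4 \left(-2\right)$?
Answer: $- \frac{192220}{11} \approx -17475.0$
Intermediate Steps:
$B{\left(X \right)} = -8$
$v{\left(b,c \right)} = - 8 c$
$j{\left(M \right)} = 216 - \frac{288}{M}$ ($j{\left(M \right)} = 6 \left(- 8 \frac{6}{M} + 6^{2}\right) = 6 \left(- \frac{48}{M} + 36\right) = 6 \left(36 - \frac{48}{M}\right) = 216 - \frac{288}{M}$)
$\left(-65 + j{\left(-4 - -15 \right)}\right) \left(-140\right) = \left(-65 + \left(216 - \frac{288}{-4 - -15}\right)\right) \left(-140\right) = \left(-65 + \left(216 - \frac{288}{-4 + 15}\right)\right) \left(-140\right) = \left(-65 + \left(216 - \frac{288}{11}\right)\right) \left(-140\right) = \left(-65 + \frac{2088}{11}\right) \left(-140\right) = \frac{1373}{11} \left(-140\right) = - \frac{192220}{11}$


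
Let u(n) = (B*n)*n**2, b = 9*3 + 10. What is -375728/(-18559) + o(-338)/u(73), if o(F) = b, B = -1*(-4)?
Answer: 584659004187/28879066012 ≈ 20.245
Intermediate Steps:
b = 37 (b = 27 + 10 = 37)
B = 4
u(n) = 4*n**3 (u(n) = (4*n)*n**2 = 4*n**3)
o(F) = 37
-375728/(-18559) + o(-338)/u(73) = -375728/(-18559) + 37/((4*73**3)) = -375728*(-1/18559) + 37/((4*389017)) = 375728/18559 + 37/1556068 = 584659004187/28879066012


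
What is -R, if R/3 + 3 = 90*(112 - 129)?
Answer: 4599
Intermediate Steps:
R = -4599 (R = -9 + 3*(90*(112 - 129)) = -9 + 3*(90*(-17)) = -9 + 3*(-1530) = -9 - 4590 = -4599)
-R = -1*(-4599) = 4599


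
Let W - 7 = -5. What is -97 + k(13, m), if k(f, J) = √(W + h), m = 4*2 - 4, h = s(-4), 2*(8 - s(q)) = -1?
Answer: -97 + √42/2 ≈ -93.760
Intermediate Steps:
s(q) = 17/2 (s(q) = 8 - ½*(-1) = 8 + ½ = 17/2)
h = 17/2 ≈ 8.5000
m = 4 (m = 8 - 4 = 4)
W = 2 (W = 7 - 5 = 2)
k(f, J) = √42/2 (k(f, J) = √(2 + 17/2) = √(21/2) = √42/2)
-97 + k(13, m) = -97 + √42/2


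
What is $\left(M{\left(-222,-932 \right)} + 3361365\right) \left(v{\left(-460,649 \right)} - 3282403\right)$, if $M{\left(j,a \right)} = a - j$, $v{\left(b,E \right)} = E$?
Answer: $-11028842988870$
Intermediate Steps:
$\left(M{\left(-222,-932 \right)} + 3361365\right) \left(v{\left(-460,649 \right)} - 3282403\right) = \left(\left(-932 - -222\right) + 3361365\right) \left(649 - 3282403\right) = \left(\left(-932 + 222\right) + 3361365\right) \left(-3281754\right) = \left(-710 + 3361365\right) \left(-3281754\right) = 3360655 \left(-3281754\right) = -11028842988870$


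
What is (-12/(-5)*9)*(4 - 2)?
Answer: 216/5 ≈ 43.200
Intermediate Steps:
(-12/(-5)*9)*(4 - 2) = (-12*(-1/5)*9)*2 = ((12/5)*9)*2 = (108/5)*2 = 216/5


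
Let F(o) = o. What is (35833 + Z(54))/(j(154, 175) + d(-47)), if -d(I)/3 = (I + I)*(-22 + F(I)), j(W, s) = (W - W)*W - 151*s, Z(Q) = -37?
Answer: -35796/45883 ≈ -0.78016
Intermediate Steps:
j(W, s) = -151*s (j(W, s) = 0*W - 151*s = 0 - 151*s = -151*s)
d(I) = -6*I*(-22 + I) (d(I) = -3*(I + I)*(-22 + I) = -3*2*I*(-22 + I) = -6*I*(-22 + I))
(35833 + Z(54))/(j(154, 175) + d(-47)) = (35833 - 37)/(-151*175 + 6*(-47)*(22 - 1*(-47))) = 35796/(-26425 + 6*(-47)*(22 + 47)) = 35796/(-26425 + 6*(-47)*69) = 35796/(-26425 - 19458) = 35796/(-45883) = 35796*(-1/45883) = -35796/45883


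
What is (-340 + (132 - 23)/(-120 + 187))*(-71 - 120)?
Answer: 4330161/67 ≈ 64629.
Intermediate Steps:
(-340 + (132 - 23)/(-120 + 187))*(-71 - 120) = (-340 + 109/67)*(-191) = -22671/67*(-191) = 4330161/67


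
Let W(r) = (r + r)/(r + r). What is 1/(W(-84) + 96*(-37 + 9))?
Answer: -1/2687 ≈ -0.00037216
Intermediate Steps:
W(r) = 1 (W(r) = (2*r)/((2*r)) = (2*r)*(1/(2*r)) = 1)
1/(W(-84) + 96*(-37 + 9)) = 1/(1 + 96*(-37 + 9)) = 1/(1 + 96*(-28)) = 1/(1 - 2688) = 1/(-2687) = -1/2687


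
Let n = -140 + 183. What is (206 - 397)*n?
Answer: -8213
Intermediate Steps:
n = 43
(206 - 397)*n = (206 - 397)*43 = -191*43 = -8213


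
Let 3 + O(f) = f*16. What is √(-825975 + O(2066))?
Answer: I*√792922 ≈ 890.46*I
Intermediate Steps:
O(f) = -3 + 16*f (O(f) = -3 + f*16 = -3 + 16*f)
√(-825975 + O(2066)) = √(-825975 + (-3 + 16*2066)) = √(-825975 + (-3 + 33056)) = √(-825975 + 33053) = √(-792922) = I*√792922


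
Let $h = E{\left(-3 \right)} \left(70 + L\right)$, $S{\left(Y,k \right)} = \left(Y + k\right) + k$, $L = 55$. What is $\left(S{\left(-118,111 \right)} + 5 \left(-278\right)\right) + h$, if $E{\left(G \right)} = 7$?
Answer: $-411$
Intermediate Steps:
$S{\left(Y,k \right)} = Y + 2 k$
$h = 875$ ($h = 7 \left(70 + 55\right) = 7 \cdot 125 = 875$)
$\left(S{\left(-118,111 \right)} + 5 \left(-278\right)\right) + h = \left(\left(-118 + 2 \cdot 111\right) + 5 \left(-278\right)\right) + 875 = \left(\left(-118 + 222\right) - 1390\right) + 875 = \left(104 - 1390\right) + 875 = -1286 + 875 = -411$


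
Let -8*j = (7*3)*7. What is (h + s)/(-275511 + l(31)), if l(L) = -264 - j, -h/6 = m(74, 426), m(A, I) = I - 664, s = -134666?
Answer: 34384/71163 ≈ 0.48317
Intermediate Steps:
m(A, I) = -664 + I
j = -147/8 (j = -7*3*7/8 = -21*7/8 = -⅛*147 = -147/8 ≈ -18.375)
h = 1428 (h = -6*(-664 + 426) = -6*(-238) = 1428)
l(L) = -1965/8 (l(L) = -264 - 1*(-147/8) = -264 + 147/8 = -1965/8)
(h + s)/(-275511 + l(31)) = (1428 - 134666)/(-275511 - 1965/8) = -133238/(-2206053/8) = -133238*(-8/2206053) = 34384/71163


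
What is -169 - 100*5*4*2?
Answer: -4169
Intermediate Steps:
-169 - 100*5*4*2 = -169 - 2000*2 = -169 - 100*40 = -169 - 4000 = -4169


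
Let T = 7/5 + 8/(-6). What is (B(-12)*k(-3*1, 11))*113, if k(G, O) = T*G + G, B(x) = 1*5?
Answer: -1808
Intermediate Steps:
B(x) = 5
T = 1/15 (T = 7*(⅕) + 8*(-⅙) = 7/5 - 4/3 = 1/15 ≈ 0.066667)
k(G, O) = 16*G/15 (k(G, O) = G/15 + G = 16*G/15)
(B(-12)*k(-3*1, 11))*113 = (5*(16*(-3*1)/15))*113 = (5*((16/15)*(-3)))*113 = (5*(-16/5))*113 = -16*113 = -1808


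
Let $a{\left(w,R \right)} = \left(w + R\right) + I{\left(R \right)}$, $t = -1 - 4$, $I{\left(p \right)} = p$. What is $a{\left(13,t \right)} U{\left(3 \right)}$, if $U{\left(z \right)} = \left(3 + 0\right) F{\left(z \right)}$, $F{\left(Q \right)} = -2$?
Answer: $-18$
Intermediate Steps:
$t = -5$ ($t = -1 - 4 = -5$)
$U{\left(z \right)} = -6$ ($U{\left(z \right)} = \left(3 + 0\right) \left(-2\right) = 3 \left(-2\right) = -6$)
$a{\left(w,R \right)} = w + 2 R$ ($a{\left(w,R \right)} = \left(w + R\right) + R = \left(R + w\right) + R = w + 2 R$)
$a{\left(13,t \right)} U{\left(3 \right)} = \left(13 + 2 \left(-5\right)\right) \left(-6\right) = \left(13 - 10\right) \left(-6\right) = 3 \left(-6\right) = -18$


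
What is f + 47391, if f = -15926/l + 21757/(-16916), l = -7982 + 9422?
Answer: 144262316293/3044880 ≈ 47379.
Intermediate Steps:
l = 1440
f = -37591787/3044880 (f = -15926/1440 + 21757/(-16916) = -15926*1/1440 + 21757*(-1/16916) = -7963/720 - 21757/16916 = -37591787/3044880 ≈ -12.346)
f + 47391 = -37591787/3044880 + 47391 = 144262316293/3044880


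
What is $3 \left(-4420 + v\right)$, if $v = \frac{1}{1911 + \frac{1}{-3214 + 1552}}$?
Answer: $- \frac{42114829074}{3176081} \approx -13260.0$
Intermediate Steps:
$v = \frac{1662}{3176081}$ ($v = \frac{1}{1911 + \frac{1}{-1662}} = \frac{1}{1911 - \frac{1}{1662}} = \frac{1}{\frac{3176081}{1662}} = \frac{1662}{3176081} \approx 0.00052329$)
$3 \left(-4420 + v\right) = 3 \left(-4420 + \frac{1662}{3176081}\right) = 3 \left(- \frac{14038276358}{3176081}\right) = - \frac{42114829074}{3176081}$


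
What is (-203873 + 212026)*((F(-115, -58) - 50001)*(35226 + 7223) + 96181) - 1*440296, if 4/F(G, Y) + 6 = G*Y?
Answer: -1695781906545359/98 ≈ -1.7304e+13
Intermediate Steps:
F(G, Y) = 4/(-6 + G*Y)
(-203873 + 212026)*((F(-115, -58) - 50001)*(35226 + 7223) + 96181) - 1*440296 = (-203873 + 212026)*((4/(-6 - 115*(-58)) - 50001)*(35226 + 7223) + 96181) - 1*440296 = 8153*((4/(-6 + 6670) - 50001)*42449 + 96181) - 440296 = 8153*((4/6664 - 50001)*42449 + 96181) - 440296 = 8153*((4*(1/6664) - 50001)*42449 + 96181) - 440296 = 8153*((1/1666 - 50001)*42449 + 96181) - 440296 = 8153*(-83301665/1666*42449 + 96181) - 440296 = 8153*(-208004257505/98 + 96181) - 440296 = 8153*(-207994831767/98) - 440296 = -1695781863396351/98 - 440296 = -1695781906545359/98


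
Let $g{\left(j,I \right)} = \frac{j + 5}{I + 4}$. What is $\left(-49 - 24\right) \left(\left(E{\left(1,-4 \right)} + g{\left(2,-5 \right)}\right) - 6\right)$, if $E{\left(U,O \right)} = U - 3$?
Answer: $1095$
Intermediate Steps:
$g{\left(j,I \right)} = \frac{5 + j}{4 + I}$
$E{\left(U,O \right)} = -3 + U$ ($E{\left(U,O \right)} = U - 3 = -3 + U$)
$\left(-49 - 24\right) \left(\left(E{\left(1,-4 \right)} + g{\left(2,-5 \right)}\right) - 6\right) = \left(-49 - 24\right) \left(\left(\left(-3 + 1\right) + \frac{5 + 2}{4 - 5}\right) - 6\right) = - 73 \left(\left(-2 + \frac{1}{-1} \cdot 7\right) - 6\right) = - 73 \left(\left(-2 - 7\right) - 6\right) = - 73 \left(-9 - 6\right) = \left(-73\right) \left(-15\right) = 1095$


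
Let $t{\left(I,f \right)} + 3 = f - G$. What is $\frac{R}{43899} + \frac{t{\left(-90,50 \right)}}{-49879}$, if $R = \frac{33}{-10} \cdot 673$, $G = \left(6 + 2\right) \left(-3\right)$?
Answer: $- \frac{379643667}{7298794070} \approx -0.052015$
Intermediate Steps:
$G = -24$ ($G = 8 \left(-3\right) = -24$)
$R = - \frac{22209}{10}$ ($R = 33 \left(- \frac{1}{10}\right) 673 = \left(- \frac{33}{10}\right) 673 = - \frac{22209}{10} \approx -2220.9$)
$t{\left(I,f \right)} = 21 + f$ ($t{\left(I,f \right)} = -3 + \left(f - -24\right) = -3 + \left(f + 24\right) = -3 + \left(24 + f\right) = 21 + f$)
$\frac{R}{43899} + \frac{t{\left(-90,50 \right)}}{-49879} = - \frac{22209}{10 \cdot 43899} + \frac{21 + 50}{-49879} = \left(- \frac{22209}{10}\right) \frac{1}{43899} + 71 \left(- \frac{1}{49879}\right) = - \frac{7403}{146330} - \frac{71}{49879} = - \frac{379643667}{7298794070}$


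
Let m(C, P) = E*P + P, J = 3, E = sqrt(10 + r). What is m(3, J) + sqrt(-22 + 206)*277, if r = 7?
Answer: 3 + 3*sqrt(17) + 554*sqrt(46) ≈ 3772.8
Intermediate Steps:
E = sqrt(17) (E = sqrt(10 + 7) = sqrt(17) ≈ 4.1231)
m(C, P) = P + P*sqrt(17) (m(C, P) = sqrt(17)*P + P = P*sqrt(17) + P = P + P*sqrt(17))
m(3, J) + sqrt(-22 + 206)*277 = 3*(1 + sqrt(17)) + sqrt(-22 + 206)*277 = (3 + 3*sqrt(17)) + sqrt(184)*277 = (3 + 3*sqrt(17)) + (2*sqrt(46))*277 = (3 + 3*sqrt(17)) + 554*sqrt(46) = 3 + 3*sqrt(17) + 554*sqrt(46)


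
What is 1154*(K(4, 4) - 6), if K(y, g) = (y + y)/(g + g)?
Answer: -5770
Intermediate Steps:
K(y, g) = y/g (K(y, g) = (2*y)/((2*g)) = (2*y)*(1/(2*g)) = y/g)
1154*(K(4, 4) - 6) = 1154*(4/4 - 6) = 1154*(4*(¼) - 6) = 1154*(1 - 6) = 1154*(-5) = -5770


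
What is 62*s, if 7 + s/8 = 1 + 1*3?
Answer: -1488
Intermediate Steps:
s = -24 (s = -56 + 8*(1 + 1*3) = -56 + 8*(1 + 3) = -56 + 8*4 = -56 + 32 = -24)
62*s = 62*(-24) = -1488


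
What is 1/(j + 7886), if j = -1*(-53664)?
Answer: 1/61550 ≈ 1.6247e-5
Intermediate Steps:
j = 53664
1/(j + 7886) = 1/(53664 + 7886) = 1/61550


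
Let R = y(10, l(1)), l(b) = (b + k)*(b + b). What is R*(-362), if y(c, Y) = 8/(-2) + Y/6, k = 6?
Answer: 1810/3 ≈ 603.33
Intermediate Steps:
l(b) = 2*b*(6 + b) (l(b) = (b + 6)*(b + b) = (6 + b)*(2*b) = 2*b*(6 + b))
y(c, Y) = -4 + Y/6 (y(c, Y) = 8*(-1/2) + Y*(1/6) = -4 + Y/6)
R = -5/3 (R = -4 + (2*1*(6 + 1))/6 = -4 + (2*1*7)/6 = -4 + (1/6)*14 = -4 + 7/3 = -5/3 ≈ -1.6667)
R*(-362) = -5/3*(-362) = 1810/3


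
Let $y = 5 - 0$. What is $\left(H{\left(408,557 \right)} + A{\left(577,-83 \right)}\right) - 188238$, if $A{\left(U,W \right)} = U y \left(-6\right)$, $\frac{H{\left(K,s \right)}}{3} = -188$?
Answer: $-206112$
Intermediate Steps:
$y = 5$ ($y = 5 + 0 = 5$)
$H{\left(K,s \right)} = -564$ ($H{\left(K,s \right)} = 3 \left(-188\right) = -564$)
$A{\left(U,W \right)} = - 30 U$ ($A{\left(U,W \right)} = U 5 \left(-6\right) = 5 U \left(-6\right) = - 30 U$)
$\left(H{\left(408,557 \right)} + A{\left(577,-83 \right)}\right) - 188238 = \left(-564 - 17310\right) - 188238 = -17874 - 188238 = -206112$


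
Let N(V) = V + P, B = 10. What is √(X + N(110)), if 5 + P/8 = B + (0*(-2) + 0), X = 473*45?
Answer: √21435 ≈ 146.41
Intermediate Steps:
X = 21285
P = 40 (P = -40 + 8*(10 + (0*(-2) + 0)) = -40 + 8*(10 + (0 + 0)) = -40 + 8*(10 + 0) = -40 + 8*10 = -40 + 80 = 40)
N(V) = 40 + V (N(V) = V + 40 = 40 + V)
√(X + N(110)) = √(21285 + (40 + 110)) = √(21285 + 150) = √21435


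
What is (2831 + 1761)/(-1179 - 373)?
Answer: -287/97 ≈ -2.9588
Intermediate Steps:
(2831 + 1761)/(-1179 - 373) = 4592/(-1552) = 4592*(-1/1552) = -287/97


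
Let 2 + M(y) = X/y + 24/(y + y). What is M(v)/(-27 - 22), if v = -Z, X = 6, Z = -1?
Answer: -16/49 ≈ -0.32653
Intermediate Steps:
v = 1 (v = -1*(-1) = 1)
M(y) = -2 + 18/y (M(y) = -2 + (6/y + 24/(y + y)) = -2 + (6/y + 24/((2*y))) = -2 + (6/y + 24*(1/(2*y))) = -2 + (6/y + 12/y) = -2 + 18/y)
M(v)/(-27 - 22) = (-2 + 18/1)/(-27 - 22) = (-2 + 18*1)/(-49) = (-2 + 18)*(-1/49) = 16*(-1/49) = -16/49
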